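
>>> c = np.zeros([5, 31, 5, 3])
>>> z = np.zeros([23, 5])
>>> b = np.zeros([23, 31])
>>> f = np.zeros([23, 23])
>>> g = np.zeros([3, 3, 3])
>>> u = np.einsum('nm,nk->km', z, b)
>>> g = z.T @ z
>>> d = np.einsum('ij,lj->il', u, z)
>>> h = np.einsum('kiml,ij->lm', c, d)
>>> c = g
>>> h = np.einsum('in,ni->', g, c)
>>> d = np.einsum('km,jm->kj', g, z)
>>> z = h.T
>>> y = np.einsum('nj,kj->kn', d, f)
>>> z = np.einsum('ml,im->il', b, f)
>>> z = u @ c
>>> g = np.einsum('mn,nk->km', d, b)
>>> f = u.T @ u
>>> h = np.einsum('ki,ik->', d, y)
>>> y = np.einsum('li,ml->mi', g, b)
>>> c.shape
(5, 5)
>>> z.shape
(31, 5)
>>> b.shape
(23, 31)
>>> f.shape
(5, 5)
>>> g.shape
(31, 5)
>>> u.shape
(31, 5)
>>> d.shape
(5, 23)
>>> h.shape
()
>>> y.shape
(23, 5)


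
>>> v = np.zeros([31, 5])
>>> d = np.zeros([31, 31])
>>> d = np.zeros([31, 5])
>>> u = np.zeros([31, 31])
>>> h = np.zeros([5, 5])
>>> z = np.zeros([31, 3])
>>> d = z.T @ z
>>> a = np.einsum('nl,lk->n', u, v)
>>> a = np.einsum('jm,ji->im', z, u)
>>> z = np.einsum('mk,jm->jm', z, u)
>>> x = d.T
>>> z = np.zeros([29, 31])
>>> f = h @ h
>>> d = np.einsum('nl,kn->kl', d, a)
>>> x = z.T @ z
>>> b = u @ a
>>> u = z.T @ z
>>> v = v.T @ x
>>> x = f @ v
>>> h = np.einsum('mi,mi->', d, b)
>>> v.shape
(5, 31)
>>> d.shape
(31, 3)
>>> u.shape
(31, 31)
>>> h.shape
()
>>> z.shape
(29, 31)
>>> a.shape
(31, 3)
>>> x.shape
(5, 31)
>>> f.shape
(5, 5)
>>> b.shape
(31, 3)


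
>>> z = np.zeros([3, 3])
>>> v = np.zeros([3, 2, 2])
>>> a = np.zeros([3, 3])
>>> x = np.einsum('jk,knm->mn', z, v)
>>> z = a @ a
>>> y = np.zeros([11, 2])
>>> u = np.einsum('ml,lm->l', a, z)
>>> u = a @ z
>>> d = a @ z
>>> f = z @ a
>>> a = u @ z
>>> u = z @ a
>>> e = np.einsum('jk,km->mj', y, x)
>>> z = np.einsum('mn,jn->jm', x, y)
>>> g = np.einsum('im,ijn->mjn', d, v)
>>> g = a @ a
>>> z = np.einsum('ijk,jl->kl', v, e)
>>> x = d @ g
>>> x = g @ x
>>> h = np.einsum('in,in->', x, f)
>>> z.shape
(2, 11)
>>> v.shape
(3, 2, 2)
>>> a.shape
(3, 3)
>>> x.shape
(3, 3)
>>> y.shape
(11, 2)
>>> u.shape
(3, 3)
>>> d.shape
(3, 3)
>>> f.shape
(3, 3)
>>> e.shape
(2, 11)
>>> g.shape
(3, 3)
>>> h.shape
()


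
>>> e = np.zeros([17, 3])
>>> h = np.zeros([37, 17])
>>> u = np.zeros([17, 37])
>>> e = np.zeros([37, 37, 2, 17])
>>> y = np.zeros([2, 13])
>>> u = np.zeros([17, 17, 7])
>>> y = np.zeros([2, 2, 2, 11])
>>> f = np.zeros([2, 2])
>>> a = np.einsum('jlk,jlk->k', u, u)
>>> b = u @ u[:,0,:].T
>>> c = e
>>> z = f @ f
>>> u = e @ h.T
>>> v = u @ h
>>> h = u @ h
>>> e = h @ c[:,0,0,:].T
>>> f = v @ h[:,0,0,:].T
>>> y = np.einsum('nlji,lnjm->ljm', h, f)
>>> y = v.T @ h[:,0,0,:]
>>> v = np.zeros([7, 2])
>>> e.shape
(37, 37, 2, 37)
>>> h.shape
(37, 37, 2, 17)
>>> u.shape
(37, 37, 2, 37)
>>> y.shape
(17, 2, 37, 17)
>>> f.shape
(37, 37, 2, 37)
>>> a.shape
(7,)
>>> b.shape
(17, 17, 17)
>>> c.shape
(37, 37, 2, 17)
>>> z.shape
(2, 2)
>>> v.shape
(7, 2)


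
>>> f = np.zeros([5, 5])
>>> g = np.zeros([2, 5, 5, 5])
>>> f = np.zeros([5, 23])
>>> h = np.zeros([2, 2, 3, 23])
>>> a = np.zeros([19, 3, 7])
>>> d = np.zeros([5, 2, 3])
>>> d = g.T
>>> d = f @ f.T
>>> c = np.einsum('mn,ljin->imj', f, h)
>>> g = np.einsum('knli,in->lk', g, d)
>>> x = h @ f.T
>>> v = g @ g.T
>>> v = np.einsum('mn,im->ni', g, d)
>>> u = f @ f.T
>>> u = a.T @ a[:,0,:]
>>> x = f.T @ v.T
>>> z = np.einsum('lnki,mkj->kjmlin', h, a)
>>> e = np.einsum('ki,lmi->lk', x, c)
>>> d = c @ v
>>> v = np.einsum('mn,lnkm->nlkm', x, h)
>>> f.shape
(5, 23)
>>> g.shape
(5, 2)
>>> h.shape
(2, 2, 3, 23)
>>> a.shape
(19, 3, 7)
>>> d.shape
(3, 5, 5)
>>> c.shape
(3, 5, 2)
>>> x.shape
(23, 2)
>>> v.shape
(2, 2, 3, 23)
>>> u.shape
(7, 3, 7)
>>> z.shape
(3, 7, 19, 2, 23, 2)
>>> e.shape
(3, 23)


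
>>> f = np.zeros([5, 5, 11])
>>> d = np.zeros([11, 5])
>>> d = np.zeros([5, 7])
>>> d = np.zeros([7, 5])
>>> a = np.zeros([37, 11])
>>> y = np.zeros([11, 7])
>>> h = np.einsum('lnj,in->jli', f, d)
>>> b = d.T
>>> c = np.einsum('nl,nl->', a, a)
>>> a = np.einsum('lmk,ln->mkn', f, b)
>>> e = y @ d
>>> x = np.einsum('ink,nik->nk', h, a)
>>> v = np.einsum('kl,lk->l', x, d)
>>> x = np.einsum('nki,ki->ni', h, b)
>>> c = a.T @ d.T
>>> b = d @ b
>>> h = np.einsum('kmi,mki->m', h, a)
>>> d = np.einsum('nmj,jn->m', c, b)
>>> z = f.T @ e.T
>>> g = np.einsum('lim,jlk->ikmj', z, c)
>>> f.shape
(5, 5, 11)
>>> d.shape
(11,)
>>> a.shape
(5, 11, 7)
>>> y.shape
(11, 7)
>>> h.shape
(5,)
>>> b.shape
(7, 7)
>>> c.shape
(7, 11, 7)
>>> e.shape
(11, 5)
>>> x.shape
(11, 7)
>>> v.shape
(7,)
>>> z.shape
(11, 5, 11)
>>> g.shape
(5, 7, 11, 7)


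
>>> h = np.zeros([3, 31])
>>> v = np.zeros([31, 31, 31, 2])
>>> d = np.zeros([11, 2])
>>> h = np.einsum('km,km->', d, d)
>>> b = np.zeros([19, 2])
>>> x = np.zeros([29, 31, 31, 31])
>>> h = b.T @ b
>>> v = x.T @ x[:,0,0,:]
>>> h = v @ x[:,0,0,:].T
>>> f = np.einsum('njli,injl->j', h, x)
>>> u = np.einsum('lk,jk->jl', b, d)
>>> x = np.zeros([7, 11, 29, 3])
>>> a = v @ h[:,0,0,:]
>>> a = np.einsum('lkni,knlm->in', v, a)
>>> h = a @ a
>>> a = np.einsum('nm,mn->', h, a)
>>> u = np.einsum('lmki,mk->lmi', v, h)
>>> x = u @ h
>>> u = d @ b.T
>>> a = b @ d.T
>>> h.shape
(31, 31)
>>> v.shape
(31, 31, 31, 31)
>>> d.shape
(11, 2)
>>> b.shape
(19, 2)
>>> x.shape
(31, 31, 31)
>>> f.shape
(31,)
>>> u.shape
(11, 19)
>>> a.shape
(19, 11)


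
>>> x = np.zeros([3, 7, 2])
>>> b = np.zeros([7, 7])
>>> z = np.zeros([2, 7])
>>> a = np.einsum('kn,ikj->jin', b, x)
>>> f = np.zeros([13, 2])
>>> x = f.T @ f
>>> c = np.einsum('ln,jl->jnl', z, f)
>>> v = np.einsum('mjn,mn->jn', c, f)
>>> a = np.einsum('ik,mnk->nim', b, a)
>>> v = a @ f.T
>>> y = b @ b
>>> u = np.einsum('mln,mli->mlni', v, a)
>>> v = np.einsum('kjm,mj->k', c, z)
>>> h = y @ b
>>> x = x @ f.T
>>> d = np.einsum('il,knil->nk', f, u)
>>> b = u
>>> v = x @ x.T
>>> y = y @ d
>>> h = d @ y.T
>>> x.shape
(2, 13)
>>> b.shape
(3, 7, 13, 2)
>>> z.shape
(2, 7)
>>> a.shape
(3, 7, 2)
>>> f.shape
(13, 2)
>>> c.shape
(13, 7, 2)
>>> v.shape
(2, 2)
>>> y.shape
(7, 3)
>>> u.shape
(3, 7, 13, 2)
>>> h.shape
(7, 7)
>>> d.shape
(7, 3)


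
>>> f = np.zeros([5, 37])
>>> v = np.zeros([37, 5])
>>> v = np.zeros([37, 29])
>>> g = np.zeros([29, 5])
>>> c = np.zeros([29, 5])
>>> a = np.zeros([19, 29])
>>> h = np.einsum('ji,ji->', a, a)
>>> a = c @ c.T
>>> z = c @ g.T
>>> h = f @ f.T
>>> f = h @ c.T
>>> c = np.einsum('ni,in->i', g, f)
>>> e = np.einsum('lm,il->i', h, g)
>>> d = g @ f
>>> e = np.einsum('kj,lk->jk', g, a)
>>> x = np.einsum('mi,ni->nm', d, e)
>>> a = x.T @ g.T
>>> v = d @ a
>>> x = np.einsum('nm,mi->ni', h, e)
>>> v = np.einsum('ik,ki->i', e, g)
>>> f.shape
(5, 29)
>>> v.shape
(5,)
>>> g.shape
(29, 5)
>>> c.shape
(5,)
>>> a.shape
(29, 29)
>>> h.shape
(5, 5)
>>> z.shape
(29, 29)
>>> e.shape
(5, 29)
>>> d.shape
(29, 29)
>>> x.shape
(5, 29)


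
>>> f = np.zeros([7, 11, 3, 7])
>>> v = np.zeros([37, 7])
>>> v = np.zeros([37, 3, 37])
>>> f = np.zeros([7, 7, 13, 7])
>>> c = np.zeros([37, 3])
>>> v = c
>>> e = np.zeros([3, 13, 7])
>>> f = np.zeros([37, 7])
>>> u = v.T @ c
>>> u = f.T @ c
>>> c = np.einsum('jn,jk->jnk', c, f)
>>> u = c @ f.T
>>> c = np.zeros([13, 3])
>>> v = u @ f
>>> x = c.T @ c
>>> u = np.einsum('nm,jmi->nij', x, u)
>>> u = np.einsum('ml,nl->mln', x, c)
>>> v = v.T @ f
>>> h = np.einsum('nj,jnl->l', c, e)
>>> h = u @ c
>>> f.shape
(37, 7)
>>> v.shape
(7, 3, 7)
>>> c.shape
(13, 3)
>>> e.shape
(3, 13, 7)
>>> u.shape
(3, 3, 13)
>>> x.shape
(3, 3)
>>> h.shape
(3, 3, 3)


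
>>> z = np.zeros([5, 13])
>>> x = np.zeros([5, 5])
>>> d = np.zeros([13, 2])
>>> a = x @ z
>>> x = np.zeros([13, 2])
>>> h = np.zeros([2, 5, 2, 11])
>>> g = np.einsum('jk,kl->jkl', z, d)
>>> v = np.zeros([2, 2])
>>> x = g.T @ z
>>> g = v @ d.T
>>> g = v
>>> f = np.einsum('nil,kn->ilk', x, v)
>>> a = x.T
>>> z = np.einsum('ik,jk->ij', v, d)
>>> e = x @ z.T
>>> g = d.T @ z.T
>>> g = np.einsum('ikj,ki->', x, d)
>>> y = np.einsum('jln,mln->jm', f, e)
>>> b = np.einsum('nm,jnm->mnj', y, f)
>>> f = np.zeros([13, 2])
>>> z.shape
(2, 13)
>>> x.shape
(2, 13, 13)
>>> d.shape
(13, 2)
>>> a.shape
(13, 13, 2)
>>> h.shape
(2, 5, 2, 11)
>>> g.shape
()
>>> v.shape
(2, 2)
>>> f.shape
(13, 2)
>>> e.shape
(2, 13, 2)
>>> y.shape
(13, 2)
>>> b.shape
(2, 13, 13)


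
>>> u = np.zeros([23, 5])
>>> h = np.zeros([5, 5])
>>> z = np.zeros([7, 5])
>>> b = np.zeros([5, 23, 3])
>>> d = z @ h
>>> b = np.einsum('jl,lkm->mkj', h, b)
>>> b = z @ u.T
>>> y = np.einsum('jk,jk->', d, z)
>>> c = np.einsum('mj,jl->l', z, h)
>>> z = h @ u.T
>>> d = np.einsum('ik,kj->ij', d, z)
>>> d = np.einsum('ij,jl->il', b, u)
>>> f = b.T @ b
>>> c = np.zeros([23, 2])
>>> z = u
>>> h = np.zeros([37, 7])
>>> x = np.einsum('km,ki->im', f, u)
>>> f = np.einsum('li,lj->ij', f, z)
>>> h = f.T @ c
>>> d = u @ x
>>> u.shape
(23, 5)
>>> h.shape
(5, 2)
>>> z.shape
(23, 5)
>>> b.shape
(7, 23)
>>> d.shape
(23, 23)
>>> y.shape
()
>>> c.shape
(23, 2)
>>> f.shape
(23, 5)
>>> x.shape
(5, 23)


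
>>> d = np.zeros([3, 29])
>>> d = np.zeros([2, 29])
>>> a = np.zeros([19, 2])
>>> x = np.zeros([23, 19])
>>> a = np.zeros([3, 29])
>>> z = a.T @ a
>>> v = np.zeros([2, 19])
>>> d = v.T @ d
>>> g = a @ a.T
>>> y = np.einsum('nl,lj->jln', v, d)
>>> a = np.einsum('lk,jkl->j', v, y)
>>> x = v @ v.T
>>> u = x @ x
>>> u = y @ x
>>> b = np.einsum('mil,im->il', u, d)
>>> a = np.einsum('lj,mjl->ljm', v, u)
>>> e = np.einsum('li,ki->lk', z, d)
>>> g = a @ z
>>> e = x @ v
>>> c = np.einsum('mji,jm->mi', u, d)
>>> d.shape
(19, 29)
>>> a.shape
(2, 19, 29)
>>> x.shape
(2, 2)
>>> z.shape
(29, 29)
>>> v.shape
(2, 19)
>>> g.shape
(2, 19, 29)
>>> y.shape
(29, 19, 2)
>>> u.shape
(29, 19, 2)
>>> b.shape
(19, 2)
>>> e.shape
(2, 19)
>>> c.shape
(29, 2)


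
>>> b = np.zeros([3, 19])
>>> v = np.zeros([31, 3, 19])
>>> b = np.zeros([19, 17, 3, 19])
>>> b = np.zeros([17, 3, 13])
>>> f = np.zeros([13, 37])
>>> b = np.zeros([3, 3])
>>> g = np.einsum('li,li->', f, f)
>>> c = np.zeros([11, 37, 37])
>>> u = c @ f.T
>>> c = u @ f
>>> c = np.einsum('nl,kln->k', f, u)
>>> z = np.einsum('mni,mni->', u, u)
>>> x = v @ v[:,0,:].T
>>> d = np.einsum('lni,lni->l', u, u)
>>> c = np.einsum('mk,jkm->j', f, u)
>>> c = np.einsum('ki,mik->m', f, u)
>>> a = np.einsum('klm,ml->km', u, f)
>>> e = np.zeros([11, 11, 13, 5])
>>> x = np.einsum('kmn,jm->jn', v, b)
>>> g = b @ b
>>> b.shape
(3, 3)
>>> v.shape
(31, 3, 19)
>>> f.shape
(13, 37)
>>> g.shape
(3, 3)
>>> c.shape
(11,)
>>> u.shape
(11, 37, 13)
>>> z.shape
()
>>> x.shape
(3, 19)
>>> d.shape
(11,)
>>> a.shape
(11, 13)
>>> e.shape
(11, 11, 13, 5)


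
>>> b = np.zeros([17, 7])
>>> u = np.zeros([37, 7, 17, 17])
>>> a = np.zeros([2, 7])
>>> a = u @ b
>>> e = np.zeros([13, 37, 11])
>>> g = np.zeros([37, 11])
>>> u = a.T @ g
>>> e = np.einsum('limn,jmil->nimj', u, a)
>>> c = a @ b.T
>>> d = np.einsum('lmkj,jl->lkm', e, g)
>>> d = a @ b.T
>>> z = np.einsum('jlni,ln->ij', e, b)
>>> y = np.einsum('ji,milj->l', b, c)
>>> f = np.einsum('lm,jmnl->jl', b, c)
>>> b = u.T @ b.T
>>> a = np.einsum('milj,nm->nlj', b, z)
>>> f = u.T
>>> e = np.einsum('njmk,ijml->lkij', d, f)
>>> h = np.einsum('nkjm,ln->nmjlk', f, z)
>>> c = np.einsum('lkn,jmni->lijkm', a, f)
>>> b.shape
(11, 7, 17, 17)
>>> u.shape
(7, 17, 7, 11)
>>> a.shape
(37, 17, 17)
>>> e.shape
(7, 17, 11, 7)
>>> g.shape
(37, 11)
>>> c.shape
(37, 7, 11, 17, 7)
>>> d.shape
(37, 7, 17, 17)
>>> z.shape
(37, 11)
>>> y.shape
(17,)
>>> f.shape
(11, 7, 17, 7)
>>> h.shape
(11, 7, 17, 37, 7)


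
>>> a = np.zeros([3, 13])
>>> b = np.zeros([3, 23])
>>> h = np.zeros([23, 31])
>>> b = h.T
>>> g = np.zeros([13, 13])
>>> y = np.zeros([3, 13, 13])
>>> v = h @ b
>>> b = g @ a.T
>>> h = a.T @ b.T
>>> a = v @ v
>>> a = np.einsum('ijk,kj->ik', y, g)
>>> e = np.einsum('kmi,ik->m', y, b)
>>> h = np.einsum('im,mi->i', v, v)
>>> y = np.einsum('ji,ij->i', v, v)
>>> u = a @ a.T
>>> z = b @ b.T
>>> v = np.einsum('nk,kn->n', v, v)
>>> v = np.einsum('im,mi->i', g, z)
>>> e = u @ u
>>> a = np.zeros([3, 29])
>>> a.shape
(3, 29)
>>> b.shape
(13, 3)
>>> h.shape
(23,)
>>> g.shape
(13, 13)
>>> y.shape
(23,)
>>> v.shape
(13,)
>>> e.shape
(3, 3)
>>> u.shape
(3, 3)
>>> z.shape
(13, 13)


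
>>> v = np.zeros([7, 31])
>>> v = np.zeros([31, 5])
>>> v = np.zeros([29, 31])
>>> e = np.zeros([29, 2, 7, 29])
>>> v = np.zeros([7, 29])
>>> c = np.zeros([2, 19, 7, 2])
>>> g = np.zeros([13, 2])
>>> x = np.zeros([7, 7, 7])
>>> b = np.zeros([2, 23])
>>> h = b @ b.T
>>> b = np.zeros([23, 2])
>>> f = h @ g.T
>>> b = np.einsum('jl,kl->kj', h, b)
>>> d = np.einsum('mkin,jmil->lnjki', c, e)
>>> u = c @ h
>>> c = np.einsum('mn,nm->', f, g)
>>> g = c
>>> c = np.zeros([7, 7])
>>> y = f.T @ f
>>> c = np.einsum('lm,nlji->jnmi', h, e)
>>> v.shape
(7, 29)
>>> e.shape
(29, 2, 7, 29)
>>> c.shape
(7, 29, 2, 29)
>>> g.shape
()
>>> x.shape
(7, 7, 7)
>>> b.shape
(23, 2)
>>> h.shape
(2, 2)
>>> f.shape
(2, 13)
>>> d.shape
(29, 2, 29, 19, 7)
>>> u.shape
(2, 19, 7, 2)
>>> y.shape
(13, 13)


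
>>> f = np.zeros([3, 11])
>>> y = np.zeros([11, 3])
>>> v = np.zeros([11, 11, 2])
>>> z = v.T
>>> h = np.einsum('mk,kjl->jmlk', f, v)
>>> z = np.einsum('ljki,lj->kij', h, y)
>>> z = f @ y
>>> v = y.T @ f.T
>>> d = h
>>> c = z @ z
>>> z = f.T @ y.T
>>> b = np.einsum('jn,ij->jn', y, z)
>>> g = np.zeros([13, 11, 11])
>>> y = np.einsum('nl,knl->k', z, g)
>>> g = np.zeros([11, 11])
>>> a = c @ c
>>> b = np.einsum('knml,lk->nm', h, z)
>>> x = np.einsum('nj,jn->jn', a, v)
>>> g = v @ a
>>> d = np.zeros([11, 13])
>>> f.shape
(3, 11)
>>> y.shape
(13,)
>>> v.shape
(3, 3)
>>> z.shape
(11, 11)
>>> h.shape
(11, 3, 2, 11)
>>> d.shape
(11, 13)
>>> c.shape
(3, 3)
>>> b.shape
(3, 2)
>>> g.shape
(3, 3)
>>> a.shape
(3, 3)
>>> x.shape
(3, 3)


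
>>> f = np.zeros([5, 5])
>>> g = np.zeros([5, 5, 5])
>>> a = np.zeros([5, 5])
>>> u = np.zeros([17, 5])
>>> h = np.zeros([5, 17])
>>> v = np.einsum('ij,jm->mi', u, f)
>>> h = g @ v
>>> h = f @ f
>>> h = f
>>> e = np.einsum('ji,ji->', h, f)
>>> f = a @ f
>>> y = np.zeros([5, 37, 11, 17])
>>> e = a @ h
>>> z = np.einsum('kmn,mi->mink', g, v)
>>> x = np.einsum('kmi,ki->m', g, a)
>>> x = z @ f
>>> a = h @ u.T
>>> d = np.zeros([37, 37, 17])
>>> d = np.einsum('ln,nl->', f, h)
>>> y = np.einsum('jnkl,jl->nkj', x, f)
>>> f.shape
(5, 5)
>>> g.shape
(5, 5, 5)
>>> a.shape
(5, 17)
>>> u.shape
(17, 5)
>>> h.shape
(5, 5)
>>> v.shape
(5, 17)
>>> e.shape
(5, 5)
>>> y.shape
(17, 5, 5)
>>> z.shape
(5, 17, 5, 5)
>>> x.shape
(5, 17, 5, 5)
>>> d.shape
()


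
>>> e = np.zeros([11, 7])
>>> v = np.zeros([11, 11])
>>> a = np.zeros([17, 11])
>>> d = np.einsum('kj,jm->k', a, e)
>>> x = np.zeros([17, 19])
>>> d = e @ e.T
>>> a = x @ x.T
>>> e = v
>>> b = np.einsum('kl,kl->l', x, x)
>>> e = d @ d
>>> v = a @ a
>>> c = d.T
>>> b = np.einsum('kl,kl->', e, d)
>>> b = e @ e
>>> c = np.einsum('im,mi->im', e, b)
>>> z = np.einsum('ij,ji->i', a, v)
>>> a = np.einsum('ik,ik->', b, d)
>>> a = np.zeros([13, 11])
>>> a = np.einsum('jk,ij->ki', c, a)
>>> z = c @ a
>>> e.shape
(11, 11)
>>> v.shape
(17, 17)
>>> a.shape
(11, 13)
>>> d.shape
(11, 11)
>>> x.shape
(17, 19)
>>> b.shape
(11, 11)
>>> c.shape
(11, 11)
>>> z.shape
(11, 13)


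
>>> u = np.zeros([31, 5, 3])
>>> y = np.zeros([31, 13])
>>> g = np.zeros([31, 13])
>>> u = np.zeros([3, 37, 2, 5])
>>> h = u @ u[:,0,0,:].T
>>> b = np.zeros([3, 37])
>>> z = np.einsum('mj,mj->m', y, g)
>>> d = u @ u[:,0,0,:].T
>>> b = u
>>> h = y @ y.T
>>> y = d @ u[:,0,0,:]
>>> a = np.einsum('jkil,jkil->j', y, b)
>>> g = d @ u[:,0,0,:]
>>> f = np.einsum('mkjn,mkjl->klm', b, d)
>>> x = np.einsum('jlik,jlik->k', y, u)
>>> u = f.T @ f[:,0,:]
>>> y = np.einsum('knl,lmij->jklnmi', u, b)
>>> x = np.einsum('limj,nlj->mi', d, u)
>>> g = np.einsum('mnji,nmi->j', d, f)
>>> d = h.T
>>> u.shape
(3, 3, 3)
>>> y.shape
(5, 3, 3, 3, 37, 2)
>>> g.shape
(2,)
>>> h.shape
(31, 31)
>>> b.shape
(3, 37, 2, 5)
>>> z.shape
(31,)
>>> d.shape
(31, 31)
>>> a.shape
(3,)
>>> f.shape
(37, 3, 3)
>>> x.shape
(2, 37)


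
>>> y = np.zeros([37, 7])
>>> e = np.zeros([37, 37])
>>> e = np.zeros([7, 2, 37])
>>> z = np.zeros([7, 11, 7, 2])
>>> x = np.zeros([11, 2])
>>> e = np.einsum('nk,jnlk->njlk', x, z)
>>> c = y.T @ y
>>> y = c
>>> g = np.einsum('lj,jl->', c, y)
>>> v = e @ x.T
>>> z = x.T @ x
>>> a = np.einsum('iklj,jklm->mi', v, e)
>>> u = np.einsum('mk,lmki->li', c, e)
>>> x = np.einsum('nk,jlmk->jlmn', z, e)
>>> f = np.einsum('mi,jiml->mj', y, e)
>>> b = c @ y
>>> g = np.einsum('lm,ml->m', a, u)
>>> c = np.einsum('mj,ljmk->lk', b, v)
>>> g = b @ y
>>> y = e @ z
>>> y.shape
(11, 7, 7, 2)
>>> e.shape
(11, 7, 7, 2)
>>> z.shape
(2, 2)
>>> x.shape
(11, 7, 7, 2)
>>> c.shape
(11, 11)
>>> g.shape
(7, 7)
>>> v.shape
(11, 7, 7, 11)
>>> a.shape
(2, 11)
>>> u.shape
(11, 2)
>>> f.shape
(7, 11)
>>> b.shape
(7, 7)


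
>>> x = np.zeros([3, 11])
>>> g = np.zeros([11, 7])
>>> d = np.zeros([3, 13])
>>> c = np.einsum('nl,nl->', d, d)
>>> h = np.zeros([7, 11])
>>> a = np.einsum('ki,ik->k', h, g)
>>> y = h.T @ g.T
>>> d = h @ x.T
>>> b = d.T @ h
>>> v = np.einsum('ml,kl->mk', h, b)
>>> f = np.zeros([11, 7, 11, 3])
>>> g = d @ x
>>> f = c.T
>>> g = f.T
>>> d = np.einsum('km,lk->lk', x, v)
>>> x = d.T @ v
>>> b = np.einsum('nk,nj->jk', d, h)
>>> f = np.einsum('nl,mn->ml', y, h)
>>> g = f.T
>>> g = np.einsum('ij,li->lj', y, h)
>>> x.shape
(3, 3)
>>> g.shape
(7, 11)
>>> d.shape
(7, 3)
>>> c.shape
()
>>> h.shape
(7, 11)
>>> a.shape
(7,)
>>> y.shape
(11, 11)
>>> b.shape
(11, 3)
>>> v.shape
(7, 3)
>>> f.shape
(7, 11)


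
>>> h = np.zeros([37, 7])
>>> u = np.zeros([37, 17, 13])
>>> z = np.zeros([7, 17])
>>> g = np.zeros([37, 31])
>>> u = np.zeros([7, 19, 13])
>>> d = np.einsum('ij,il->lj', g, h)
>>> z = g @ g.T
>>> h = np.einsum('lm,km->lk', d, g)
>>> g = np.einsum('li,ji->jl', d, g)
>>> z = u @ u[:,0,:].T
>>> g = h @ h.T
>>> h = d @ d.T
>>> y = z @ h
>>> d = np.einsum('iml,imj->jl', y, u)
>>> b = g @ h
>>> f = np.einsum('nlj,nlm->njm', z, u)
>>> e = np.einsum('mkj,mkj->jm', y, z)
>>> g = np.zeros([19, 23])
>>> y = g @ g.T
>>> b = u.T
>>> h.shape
(7, 7)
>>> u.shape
(7, 19, 13)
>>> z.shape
(7, 19, 7)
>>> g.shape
(19, 23)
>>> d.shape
(13, 7)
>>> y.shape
(19, 19)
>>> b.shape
(13, 19, 7)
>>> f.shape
(7, 7, 13)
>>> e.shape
(7, 7)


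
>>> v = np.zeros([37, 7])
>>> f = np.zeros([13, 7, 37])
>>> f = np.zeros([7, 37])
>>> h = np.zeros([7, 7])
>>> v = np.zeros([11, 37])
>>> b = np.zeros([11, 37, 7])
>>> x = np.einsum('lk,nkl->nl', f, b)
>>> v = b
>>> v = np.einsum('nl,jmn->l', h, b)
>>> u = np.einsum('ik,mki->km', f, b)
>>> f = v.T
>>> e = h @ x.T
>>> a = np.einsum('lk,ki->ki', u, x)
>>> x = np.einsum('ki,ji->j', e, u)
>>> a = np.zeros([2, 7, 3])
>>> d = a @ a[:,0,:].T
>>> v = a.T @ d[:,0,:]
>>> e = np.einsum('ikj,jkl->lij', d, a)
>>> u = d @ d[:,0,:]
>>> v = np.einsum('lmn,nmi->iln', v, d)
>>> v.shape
(2, 3, 2)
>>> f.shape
(7,)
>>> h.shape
(7, 7)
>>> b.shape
(11, 37, 7)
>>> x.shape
(37,)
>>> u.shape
(2, 7, 2)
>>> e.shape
(3, 2, 2)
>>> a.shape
(2, 7, 3)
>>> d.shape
(2, 7, 2)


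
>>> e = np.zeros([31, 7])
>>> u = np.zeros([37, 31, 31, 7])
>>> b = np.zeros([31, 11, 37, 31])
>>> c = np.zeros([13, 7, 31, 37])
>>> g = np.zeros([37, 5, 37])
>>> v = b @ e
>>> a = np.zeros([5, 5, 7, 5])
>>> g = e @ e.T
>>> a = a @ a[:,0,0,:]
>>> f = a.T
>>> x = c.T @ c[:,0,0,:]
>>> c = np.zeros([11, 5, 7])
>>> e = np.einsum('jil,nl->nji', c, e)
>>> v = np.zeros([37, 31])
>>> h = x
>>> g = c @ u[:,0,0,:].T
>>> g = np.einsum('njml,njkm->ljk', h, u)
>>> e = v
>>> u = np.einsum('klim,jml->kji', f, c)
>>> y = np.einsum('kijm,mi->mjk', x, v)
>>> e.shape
(37, 31)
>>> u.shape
(5, 11, 5)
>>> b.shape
(31, 11, 37, 31)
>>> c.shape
(11, 5, 7)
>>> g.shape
(37, 31, 31)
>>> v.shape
(37, 31)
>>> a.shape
(5, 5, 7, 5)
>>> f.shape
(5, 7, 5, 5)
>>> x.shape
(37, 31, 7, 37)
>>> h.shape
(37, 31, 7, 37)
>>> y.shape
(37, 7, 37)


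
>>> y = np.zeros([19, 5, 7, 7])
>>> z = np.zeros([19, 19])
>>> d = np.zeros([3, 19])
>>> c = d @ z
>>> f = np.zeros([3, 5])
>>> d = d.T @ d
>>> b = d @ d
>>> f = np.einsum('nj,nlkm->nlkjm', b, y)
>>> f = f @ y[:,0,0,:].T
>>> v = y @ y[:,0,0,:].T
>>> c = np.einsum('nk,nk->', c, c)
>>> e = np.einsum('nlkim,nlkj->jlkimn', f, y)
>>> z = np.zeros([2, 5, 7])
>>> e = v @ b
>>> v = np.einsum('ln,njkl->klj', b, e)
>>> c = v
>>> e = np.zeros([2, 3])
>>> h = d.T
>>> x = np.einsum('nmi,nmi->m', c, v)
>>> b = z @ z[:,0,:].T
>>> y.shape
(19, 5, 7, 7)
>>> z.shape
(2, 5, 7)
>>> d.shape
(19, 19)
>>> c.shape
(7, 19, 5)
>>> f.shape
(19, 5, 7, 19, 19)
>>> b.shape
(2, 5, 2)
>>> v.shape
(7, 19, 5)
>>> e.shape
(2, 3)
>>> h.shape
(19, 19)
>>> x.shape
(19,)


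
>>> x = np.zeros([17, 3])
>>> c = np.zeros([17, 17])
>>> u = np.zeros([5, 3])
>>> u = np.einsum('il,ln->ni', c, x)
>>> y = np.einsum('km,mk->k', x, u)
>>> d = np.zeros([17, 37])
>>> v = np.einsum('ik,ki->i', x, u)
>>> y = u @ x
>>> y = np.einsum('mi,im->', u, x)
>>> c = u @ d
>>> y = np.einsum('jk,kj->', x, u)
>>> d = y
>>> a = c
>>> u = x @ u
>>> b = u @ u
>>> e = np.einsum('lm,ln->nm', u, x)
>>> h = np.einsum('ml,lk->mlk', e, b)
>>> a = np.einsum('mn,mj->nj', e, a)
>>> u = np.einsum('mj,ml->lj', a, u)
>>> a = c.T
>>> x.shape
(17, 3)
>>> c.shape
(3, 37)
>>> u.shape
(17, 37)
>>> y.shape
()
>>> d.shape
()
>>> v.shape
(17,)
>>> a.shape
(37, 3)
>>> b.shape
(17, 17)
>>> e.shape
(3, 17)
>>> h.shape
(3, 17, 17)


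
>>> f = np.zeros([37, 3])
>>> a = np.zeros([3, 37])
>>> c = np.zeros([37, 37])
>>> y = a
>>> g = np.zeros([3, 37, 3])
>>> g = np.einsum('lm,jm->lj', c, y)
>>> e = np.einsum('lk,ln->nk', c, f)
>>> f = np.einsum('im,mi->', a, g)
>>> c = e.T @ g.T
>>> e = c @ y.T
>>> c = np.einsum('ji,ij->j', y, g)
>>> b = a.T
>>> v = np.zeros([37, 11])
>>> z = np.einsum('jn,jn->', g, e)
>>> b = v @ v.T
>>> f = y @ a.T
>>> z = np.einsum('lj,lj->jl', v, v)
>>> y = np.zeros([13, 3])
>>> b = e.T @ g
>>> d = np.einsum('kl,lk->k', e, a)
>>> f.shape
(3, 3)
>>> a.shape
(3, 37)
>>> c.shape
(3,)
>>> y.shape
(13, 3)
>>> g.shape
(37, 3)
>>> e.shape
(37, 3)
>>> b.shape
(3, 3)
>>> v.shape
(37, 11)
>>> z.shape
(11, 37)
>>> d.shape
(37,)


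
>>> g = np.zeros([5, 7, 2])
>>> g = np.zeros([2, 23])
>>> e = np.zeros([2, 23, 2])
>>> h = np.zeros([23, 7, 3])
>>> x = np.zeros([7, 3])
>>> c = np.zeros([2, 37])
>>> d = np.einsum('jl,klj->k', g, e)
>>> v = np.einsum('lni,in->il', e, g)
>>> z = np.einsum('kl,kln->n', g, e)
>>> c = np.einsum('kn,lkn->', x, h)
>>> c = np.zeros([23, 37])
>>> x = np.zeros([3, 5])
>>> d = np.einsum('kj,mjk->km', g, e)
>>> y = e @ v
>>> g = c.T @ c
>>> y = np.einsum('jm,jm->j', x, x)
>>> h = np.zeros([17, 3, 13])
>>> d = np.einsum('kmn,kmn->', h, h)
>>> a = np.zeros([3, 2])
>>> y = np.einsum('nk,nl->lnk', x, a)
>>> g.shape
(37, 37)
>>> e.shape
(2, 23, 2)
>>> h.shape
(17, 3, 13)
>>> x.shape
(3, 5)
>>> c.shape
(23, 37)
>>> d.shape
()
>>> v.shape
(2, 2)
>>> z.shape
(2,)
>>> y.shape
(2, 3, 5)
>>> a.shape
(3, 2)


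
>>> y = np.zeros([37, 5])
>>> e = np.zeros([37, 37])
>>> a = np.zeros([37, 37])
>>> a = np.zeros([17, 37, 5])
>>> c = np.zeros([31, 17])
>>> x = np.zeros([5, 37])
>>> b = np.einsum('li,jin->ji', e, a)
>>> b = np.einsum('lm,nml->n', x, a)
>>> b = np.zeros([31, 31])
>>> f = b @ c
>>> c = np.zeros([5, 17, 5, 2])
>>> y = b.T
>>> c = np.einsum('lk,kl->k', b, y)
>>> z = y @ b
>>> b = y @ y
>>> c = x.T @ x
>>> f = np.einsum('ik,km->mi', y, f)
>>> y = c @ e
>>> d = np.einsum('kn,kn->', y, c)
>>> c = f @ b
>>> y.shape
(37, 37)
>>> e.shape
(37, 37)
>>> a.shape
(17, 37, 5)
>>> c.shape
(17, 31)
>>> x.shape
(5, 37)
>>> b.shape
(31, 31)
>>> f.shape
(17, 31)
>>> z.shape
(31, 31)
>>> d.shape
()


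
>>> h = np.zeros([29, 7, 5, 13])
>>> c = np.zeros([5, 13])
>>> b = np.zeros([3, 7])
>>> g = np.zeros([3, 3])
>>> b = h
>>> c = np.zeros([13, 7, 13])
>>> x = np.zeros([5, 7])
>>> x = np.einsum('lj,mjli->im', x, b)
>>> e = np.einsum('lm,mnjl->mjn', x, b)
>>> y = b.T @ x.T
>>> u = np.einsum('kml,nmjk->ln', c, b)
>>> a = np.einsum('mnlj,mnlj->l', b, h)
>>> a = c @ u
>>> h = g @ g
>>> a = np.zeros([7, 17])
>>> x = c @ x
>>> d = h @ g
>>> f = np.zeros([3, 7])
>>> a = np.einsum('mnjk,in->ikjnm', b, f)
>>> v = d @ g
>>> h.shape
(3, 3)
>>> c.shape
(13, 7, 13)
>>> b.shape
(29, 7, 5, 13)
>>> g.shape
(3, 3)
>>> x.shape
(13, 7, 29)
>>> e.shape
(29, 5, 7)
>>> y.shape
(13, 5, 7, 13)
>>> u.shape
(13, 29)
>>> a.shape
(3, 13, 5, 7, 29)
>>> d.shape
(3, 3)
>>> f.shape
(3, 7)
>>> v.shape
(3, 3)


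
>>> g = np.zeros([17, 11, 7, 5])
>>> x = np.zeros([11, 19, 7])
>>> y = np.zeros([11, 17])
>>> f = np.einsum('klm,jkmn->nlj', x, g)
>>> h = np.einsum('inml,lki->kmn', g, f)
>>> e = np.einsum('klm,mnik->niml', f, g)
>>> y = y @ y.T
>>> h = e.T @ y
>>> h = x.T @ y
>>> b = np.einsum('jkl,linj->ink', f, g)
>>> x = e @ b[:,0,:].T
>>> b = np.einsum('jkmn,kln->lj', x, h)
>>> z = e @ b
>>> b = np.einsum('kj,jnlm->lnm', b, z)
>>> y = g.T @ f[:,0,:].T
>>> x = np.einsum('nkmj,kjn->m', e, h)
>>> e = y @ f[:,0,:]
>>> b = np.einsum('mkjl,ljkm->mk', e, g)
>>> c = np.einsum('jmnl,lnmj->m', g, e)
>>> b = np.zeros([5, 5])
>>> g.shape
(17, 11, 7, 5)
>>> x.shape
(17,)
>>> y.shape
(5, 7, 11, 5)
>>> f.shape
(5, 19, 17)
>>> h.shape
(7, 19, 11)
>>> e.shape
(5, 7, 11, 17)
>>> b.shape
(5, 5)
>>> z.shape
(11, 7, 17, 11)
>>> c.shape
(11,)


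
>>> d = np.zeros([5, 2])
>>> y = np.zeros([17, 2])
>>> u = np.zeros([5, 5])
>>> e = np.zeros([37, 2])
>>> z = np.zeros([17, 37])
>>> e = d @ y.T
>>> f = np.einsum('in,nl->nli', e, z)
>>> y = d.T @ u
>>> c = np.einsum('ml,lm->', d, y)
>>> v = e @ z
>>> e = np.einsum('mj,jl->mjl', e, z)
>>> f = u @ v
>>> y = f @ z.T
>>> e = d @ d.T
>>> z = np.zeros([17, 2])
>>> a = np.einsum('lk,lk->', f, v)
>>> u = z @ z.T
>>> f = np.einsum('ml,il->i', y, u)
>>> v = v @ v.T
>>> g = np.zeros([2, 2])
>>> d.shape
(5, 2)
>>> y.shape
(5, 17)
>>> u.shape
(17, 17)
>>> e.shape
(5, 5)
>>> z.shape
(17, 2)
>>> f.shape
(17,)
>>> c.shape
()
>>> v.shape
(5, 5)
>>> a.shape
()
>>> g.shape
(2, 2)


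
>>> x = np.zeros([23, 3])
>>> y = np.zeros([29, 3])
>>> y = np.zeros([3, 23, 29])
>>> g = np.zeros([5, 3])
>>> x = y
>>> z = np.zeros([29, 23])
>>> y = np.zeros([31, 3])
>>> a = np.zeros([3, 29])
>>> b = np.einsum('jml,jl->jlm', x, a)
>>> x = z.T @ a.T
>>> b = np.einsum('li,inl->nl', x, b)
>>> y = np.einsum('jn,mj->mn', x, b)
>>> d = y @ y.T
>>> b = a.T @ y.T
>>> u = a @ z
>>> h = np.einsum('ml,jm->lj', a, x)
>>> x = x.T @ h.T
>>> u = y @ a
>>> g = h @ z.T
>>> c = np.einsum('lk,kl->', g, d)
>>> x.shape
(3, 29)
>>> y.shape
(29, 3)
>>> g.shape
(29, 29)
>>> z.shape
(29, 23)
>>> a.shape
(3, 29)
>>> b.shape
(29, 29)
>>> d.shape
(29, 29)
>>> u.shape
(29, 29)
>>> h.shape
(29, 23)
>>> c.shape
()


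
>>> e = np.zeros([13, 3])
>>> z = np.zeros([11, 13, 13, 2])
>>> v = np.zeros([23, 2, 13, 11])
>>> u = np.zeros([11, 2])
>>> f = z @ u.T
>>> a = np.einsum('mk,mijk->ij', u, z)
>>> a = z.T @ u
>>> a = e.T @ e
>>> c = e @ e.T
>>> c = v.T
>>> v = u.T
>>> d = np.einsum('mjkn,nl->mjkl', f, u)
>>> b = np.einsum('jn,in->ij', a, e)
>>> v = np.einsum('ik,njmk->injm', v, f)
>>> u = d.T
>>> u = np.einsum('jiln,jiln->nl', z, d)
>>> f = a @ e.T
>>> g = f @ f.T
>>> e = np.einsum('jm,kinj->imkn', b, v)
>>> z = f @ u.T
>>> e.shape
(11, 3, 2, 13)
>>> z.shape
(3, 2)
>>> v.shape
(2, 11, 13, 13)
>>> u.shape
(2, 13)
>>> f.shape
(3, 13)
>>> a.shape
(3, 3)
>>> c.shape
(11, 13, 2, 23)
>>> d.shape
(11, 13, 13, 2)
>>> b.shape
(13, 3)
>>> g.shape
(3, 3)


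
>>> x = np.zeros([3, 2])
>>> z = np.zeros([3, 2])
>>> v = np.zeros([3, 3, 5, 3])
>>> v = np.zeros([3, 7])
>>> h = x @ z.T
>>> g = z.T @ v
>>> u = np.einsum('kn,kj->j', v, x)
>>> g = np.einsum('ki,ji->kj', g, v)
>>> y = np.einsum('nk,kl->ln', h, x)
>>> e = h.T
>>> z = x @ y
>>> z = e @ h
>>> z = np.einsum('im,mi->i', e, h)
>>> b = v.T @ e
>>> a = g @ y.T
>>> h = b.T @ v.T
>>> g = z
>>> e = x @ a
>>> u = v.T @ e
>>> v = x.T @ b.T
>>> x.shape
(3, 2)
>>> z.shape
(3,)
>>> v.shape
(2, 7)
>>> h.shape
(3, 3)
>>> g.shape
(3,)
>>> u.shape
(7, 2)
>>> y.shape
(2, 3)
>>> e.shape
(3, 2)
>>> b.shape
(7, 3)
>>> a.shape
(2, 2)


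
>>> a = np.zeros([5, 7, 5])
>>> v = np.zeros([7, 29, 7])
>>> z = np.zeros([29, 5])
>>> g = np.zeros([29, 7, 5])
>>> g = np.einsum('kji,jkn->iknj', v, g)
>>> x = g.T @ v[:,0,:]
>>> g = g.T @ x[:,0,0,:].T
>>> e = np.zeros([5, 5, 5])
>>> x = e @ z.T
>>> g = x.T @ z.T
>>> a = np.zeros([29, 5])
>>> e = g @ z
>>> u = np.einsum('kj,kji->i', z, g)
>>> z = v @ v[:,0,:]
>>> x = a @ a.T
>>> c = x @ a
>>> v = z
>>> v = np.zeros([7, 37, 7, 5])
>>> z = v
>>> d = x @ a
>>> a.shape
(29, 5)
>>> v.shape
(7, 37, 7, 5)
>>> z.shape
(7, 37, 7, 5)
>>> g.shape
(29, 5, 29)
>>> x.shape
(29, 29)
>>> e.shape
(29, 5, 5)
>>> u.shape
(29,)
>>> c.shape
(29, 5)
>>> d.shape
(29, 5)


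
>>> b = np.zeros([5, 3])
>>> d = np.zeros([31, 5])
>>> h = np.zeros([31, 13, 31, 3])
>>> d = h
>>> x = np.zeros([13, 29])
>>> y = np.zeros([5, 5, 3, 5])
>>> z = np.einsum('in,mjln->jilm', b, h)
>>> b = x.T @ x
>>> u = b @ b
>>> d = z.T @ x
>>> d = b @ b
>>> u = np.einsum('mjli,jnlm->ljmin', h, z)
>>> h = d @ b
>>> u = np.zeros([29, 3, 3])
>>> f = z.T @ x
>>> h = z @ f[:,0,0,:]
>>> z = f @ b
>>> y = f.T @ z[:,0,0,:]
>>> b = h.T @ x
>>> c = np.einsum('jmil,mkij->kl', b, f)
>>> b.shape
(29, 31, 5, 29)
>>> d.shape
(29, 29)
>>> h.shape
(13, 5, 31, 29)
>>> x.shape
(13, 29)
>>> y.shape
(29, 5, 31, 29)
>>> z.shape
(31, 31, 5, 29)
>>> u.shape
(29, 3, 3)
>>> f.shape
(31, 31, 5, 29)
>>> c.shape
(31, 29)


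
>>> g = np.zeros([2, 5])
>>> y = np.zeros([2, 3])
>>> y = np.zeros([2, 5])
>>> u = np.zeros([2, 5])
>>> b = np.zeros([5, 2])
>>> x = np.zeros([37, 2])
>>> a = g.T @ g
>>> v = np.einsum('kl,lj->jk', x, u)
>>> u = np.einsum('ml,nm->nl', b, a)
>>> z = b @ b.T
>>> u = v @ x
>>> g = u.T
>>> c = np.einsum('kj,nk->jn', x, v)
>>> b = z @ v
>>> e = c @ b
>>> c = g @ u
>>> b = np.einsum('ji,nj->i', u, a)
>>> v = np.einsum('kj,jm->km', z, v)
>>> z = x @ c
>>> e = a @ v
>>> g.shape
(2, 5)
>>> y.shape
(2, 5)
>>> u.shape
(5, 2)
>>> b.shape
(2,)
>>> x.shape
(37, 2)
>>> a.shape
(5, 5)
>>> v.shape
(5, 37)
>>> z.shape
(37, 2)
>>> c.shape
(2, 2)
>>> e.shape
(5, 37)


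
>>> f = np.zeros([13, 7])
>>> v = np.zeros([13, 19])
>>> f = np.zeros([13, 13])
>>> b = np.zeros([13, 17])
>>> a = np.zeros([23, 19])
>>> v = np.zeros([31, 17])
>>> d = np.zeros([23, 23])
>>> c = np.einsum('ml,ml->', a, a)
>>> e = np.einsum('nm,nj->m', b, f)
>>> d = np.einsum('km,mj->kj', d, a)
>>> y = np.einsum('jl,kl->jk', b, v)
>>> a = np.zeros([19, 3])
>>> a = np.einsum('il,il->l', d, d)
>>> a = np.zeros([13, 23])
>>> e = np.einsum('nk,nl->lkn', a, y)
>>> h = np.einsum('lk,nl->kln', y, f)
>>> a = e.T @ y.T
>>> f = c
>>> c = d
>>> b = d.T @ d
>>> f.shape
()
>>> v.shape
(31, 17)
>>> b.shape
(19, 19)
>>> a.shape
(13, 23, 13)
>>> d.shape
(23, 19)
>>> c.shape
(23, 19)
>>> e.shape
(31, 23, 13)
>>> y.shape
(13, 31)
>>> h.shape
(31, 13, 13)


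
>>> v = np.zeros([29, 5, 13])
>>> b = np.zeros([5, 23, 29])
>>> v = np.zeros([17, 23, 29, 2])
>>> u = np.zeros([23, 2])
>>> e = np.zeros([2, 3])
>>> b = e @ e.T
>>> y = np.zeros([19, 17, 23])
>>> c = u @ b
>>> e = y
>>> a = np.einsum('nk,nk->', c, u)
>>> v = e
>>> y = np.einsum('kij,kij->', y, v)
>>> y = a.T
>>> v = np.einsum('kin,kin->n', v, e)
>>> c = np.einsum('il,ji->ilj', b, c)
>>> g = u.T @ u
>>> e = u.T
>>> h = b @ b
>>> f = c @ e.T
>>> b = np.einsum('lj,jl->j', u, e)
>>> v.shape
(23,)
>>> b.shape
(2,)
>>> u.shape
(23, 2)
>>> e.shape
(2, 23)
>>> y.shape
()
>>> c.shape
(2, 2, 23)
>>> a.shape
()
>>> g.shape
(2, 2)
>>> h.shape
(2, 2)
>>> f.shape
(2, 2, 2)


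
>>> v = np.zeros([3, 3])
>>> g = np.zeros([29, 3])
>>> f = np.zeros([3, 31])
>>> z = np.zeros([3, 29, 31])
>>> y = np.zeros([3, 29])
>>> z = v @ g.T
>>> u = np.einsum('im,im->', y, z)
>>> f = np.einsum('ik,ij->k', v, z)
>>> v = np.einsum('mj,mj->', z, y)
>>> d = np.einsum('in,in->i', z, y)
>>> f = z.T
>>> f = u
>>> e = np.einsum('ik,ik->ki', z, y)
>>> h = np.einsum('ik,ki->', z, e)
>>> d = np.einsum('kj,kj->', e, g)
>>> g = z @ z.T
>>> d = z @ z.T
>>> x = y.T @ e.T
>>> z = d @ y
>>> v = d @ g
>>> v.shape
(3, 3)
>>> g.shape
(3, 3)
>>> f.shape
()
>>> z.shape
(3, 29)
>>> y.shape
(3, 29)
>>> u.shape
()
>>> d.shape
(3, 3)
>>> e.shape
(29, 3)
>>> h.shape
()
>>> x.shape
(29, 29)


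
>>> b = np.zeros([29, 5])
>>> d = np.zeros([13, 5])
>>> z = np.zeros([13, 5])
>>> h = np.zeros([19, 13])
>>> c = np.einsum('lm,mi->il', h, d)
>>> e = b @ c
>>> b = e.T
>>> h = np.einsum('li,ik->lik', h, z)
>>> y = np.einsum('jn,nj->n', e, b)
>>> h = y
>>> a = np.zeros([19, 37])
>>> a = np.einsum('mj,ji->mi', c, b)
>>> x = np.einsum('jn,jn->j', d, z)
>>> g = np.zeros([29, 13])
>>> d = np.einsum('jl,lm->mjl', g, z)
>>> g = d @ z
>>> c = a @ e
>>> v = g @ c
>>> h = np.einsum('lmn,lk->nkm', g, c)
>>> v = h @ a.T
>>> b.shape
(19, 29)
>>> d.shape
(5, 29, 13)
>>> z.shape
(13, 5)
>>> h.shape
(5, 19, 29)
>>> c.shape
(5, 19)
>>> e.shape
(29, 19)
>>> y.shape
(19,)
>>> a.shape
(5, 29)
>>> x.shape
(13,)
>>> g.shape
(5, 29, 5)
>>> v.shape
(5, 19, 5)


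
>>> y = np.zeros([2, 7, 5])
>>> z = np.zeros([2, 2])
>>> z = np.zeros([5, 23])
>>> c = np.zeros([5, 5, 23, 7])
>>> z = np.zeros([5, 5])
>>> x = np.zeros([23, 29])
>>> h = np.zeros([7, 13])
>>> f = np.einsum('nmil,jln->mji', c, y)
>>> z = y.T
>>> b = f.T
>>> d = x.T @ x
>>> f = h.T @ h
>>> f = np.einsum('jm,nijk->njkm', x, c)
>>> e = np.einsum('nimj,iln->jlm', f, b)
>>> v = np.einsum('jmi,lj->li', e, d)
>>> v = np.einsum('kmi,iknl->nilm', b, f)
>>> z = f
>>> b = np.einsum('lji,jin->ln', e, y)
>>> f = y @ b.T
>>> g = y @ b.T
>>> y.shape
(2, 7, 5)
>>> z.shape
(5, 23, 7, 29)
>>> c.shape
(5, 5, 23, 7)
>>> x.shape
(23, 29)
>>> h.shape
(7, 13)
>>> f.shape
(2, 7, 29)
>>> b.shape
(29, 5)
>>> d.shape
(29, 29)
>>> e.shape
(29, 2, 7)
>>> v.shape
(7, 5, 29, 2)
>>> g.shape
(2, 7, 29)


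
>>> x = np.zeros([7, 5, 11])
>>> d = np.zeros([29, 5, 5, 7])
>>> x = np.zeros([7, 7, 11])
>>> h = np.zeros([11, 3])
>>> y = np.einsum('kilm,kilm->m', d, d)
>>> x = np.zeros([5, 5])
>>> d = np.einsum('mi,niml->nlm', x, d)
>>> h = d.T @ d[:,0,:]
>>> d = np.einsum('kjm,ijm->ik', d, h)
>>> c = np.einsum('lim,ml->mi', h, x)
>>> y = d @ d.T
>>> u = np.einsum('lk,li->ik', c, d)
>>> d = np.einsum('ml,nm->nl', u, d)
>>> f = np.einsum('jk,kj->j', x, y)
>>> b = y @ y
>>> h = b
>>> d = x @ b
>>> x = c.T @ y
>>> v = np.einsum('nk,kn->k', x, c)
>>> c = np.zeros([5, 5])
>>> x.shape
(7, 5)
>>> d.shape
(5, 5)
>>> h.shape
(5, 5)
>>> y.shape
(5, 5)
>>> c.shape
(5, 5)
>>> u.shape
(29, 7)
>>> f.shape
(5,)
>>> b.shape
(5, 5)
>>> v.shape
(5,)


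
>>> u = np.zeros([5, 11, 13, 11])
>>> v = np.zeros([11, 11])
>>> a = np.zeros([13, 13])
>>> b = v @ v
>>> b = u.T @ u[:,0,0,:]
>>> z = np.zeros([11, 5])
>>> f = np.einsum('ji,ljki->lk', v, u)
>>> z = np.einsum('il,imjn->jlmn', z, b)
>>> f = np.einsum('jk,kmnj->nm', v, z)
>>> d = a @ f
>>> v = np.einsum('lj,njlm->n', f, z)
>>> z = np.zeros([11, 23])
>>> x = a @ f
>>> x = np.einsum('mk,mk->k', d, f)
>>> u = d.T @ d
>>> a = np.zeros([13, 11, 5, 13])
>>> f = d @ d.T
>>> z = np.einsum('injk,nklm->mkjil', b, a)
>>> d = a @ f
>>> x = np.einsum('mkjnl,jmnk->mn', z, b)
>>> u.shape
(5, 5)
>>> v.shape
(11,)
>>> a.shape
(13, 11, 5, 13)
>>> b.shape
(11, 13, 11, 11)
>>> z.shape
(13, 11, 11, 11, 5)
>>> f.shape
(13, 13)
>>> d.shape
(13, 11, 5, 13)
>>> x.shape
(13, 11)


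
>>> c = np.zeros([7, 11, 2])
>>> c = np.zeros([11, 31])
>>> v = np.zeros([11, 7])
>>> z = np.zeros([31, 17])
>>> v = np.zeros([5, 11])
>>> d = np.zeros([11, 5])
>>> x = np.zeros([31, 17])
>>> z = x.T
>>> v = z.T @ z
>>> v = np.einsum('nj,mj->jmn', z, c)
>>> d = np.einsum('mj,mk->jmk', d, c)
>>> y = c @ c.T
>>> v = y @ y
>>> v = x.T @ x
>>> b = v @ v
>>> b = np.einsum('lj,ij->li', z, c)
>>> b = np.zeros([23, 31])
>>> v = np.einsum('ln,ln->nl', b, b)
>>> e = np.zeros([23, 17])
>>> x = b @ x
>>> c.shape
(11, 31)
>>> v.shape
(31, 23)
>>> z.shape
(17, 31)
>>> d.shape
(5, 11, 31)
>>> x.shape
(23, 17)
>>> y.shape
(11, 11)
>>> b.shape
(23, 31)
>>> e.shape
(23, 17)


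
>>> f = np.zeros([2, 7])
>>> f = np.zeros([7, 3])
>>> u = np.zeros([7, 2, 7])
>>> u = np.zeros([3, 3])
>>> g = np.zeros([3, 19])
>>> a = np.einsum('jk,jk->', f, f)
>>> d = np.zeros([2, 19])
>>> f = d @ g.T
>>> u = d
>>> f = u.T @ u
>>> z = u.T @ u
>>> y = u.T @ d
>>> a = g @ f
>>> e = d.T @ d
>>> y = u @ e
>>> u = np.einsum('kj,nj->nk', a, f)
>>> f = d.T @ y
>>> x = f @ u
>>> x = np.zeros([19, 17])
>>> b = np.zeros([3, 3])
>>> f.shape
(19, 19)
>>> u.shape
(19, 3)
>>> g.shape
(3, 19)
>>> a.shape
(3, 19)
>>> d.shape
(2, 19)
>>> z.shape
(19, 19)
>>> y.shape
(2, 19)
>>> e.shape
(19, 19)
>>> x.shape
(19, 17)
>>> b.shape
(3, 3)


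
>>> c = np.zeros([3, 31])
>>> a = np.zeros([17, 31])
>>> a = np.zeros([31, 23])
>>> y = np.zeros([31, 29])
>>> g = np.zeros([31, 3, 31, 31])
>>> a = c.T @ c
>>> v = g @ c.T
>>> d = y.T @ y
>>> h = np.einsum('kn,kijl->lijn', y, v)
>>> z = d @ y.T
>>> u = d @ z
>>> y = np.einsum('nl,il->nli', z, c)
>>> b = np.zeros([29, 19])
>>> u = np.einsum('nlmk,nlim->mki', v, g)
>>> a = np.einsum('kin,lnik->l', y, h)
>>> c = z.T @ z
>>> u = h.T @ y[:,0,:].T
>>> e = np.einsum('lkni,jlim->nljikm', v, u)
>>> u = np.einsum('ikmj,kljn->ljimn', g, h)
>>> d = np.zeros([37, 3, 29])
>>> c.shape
(31, 31)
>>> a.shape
(3,)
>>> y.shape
(29, 31, 3)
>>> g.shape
(31, 3, 31, 31)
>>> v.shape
(31, 3, 31, 3)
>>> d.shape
(37, 3, 29)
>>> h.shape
(3, 3, 31, 29)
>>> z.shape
(29, 31)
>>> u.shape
(3, 31, 31, 31, 29)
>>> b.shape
(29, 19)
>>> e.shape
(31, 31, 29, 3, 3, 29)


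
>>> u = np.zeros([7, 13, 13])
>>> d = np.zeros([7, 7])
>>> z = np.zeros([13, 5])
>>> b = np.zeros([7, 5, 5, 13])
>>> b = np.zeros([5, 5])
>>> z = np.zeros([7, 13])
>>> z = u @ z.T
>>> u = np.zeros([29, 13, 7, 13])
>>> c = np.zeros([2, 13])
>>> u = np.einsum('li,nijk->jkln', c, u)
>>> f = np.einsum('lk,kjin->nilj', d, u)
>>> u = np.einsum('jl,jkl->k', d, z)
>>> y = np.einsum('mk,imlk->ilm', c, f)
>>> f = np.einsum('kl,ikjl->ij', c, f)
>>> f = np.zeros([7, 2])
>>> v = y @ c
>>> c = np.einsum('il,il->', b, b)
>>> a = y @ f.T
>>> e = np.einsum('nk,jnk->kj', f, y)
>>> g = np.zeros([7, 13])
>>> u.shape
(13,)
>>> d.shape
(7, 7)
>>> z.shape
(7, 13, 7)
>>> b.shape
(5, 5)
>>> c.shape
()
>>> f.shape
(7, 2)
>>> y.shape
(29, 7, 2)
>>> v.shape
(29, 7, 13)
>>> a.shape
(29, 7, 7)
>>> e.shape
(2, 29)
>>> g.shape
(7, 13)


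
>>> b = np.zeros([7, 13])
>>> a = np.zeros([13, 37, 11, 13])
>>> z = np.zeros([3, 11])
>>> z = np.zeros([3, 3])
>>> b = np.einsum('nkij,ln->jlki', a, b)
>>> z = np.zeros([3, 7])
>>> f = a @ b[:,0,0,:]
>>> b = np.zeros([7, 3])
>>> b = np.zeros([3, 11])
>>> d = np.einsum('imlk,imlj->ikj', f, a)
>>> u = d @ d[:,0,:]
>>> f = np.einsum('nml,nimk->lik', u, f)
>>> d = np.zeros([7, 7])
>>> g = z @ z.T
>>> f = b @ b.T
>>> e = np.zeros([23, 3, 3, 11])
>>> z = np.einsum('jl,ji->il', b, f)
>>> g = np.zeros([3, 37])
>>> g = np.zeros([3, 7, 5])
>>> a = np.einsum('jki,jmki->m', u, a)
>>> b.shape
(3, 11)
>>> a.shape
(37,)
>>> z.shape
(3, 11)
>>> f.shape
(3, 3)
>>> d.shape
(7, 7)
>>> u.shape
(13, 11, 13)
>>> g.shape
(3, 7, 5)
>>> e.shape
(23, 3, 3, 11)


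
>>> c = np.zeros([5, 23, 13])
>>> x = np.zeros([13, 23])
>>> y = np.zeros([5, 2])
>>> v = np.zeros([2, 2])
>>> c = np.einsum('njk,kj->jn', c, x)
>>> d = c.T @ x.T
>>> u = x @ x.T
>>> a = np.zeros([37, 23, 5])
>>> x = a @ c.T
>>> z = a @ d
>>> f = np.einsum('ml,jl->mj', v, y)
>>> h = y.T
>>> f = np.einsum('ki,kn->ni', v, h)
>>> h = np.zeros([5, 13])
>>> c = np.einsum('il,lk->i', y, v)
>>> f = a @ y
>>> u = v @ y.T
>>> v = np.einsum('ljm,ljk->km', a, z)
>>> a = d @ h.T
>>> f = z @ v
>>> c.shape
(5,)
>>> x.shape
(37, 23, 23)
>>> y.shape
(5, 2)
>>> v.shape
(13, 5)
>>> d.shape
(5, 13)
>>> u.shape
(2, 5)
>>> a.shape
(5, 5)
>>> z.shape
(37, 23, 13)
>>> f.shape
(37, 23, 5)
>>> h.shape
(5, 13)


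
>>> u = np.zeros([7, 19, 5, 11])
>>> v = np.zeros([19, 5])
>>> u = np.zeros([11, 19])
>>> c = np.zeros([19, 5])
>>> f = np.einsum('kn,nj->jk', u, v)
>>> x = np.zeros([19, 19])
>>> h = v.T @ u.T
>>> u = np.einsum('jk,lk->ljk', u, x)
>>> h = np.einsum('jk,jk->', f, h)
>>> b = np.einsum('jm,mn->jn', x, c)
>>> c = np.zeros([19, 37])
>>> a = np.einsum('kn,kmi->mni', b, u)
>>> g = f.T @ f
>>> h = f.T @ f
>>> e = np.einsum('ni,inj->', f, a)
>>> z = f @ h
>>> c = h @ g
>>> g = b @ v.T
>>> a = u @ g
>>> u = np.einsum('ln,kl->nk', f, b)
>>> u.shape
(11, 19)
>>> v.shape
(19, 5)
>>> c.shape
(11, 11)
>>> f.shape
(5, 11)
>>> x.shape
(19, 19)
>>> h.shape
(11, 11)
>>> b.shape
(19, 5)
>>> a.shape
(19, 11, 19)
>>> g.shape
(19, 19)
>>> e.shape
()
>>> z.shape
(5, 11)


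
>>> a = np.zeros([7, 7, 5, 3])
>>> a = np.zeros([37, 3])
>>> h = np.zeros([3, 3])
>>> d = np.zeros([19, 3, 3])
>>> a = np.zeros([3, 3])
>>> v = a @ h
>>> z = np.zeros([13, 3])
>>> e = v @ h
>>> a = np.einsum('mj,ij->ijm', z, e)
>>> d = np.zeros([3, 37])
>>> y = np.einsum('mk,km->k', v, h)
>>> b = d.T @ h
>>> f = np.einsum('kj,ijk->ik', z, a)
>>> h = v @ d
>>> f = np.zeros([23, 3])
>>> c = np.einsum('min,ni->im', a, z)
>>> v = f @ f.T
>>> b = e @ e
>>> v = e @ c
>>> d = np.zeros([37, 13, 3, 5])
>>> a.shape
(3, 3, 13)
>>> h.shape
(3, 37)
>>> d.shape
(37, 13, 3, 5)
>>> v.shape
(3, 3)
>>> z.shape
(13, 3)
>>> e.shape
(3, 3)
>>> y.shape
(3,)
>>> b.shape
(3, 3)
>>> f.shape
(23, 3)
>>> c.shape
(3, 3)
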